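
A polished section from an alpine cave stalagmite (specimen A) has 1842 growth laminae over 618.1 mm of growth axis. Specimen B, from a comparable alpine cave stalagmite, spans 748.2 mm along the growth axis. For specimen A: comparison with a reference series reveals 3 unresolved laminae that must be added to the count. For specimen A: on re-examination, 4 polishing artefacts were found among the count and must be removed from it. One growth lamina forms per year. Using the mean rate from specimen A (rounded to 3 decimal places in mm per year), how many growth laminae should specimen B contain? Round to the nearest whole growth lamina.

Specimen A: adjusted count: 1842 − 4 + 3 = 1841 growth laminae.
A: Extension rate ≈ 618.1 / 1841 = 0.336 mm per year.
Specimen B: 748.2 mm / 0.336 mm per year = 2226.79 years ≈ 2227 growth laminae.

2227 growth laminae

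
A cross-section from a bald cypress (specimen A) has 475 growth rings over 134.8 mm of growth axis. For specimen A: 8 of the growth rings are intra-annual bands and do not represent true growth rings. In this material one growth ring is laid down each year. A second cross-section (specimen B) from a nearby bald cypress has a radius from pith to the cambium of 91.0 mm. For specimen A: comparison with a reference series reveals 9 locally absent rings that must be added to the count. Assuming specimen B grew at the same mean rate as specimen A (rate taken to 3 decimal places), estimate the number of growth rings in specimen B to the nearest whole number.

Specimen A: adjusted count: 475 − 8 + 9 = 476 growth rings.
A: Extension rate ≈ 134.8 / 476 = 0.283 mm/yr.
For B, 91.0 / 0.283 = 321.55 years ≈ 322 growth rings.

322 growth rings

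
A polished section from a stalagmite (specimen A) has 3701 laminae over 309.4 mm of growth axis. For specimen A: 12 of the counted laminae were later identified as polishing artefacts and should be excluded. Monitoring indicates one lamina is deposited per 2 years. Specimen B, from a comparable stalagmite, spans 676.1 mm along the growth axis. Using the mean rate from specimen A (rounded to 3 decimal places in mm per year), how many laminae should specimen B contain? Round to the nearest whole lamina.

Specimen A: adjusted count: 3701 − 12 = 3689 laminae.
Specimen A: 3689 laminae at 2 years each span 3689 × 2 = 7378 years.
A: Mean rate = 309.4 mm / 7378 years ≈ 0.042 mm/year.
B spans 676.1 / 0.042 = 16097.62 years; at 2 years per lamina that is 16097.62 / 2 ≈ 8049 laminae.

8049 laminae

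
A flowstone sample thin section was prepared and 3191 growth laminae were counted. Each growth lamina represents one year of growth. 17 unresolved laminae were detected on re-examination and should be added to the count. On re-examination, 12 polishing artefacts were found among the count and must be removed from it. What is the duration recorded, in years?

Correcting the raw count gives 3191 − 12 + 17 = 3196 true growth laminae.
At one growth lamina per year, that is 3196 years.

3196 years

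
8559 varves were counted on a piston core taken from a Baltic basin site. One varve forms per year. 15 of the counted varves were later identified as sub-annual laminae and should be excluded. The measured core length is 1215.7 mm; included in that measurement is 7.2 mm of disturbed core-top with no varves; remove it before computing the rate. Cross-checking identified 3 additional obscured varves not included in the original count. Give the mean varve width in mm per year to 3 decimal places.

Adjusted count: 8559 − 15 + 3 = 8547 varves.
The growth record spans 1215.7 − 7.2 = 1208.5 mm.
Extension rate ≈ 1208.5 / 8547 = 0.141 mm per year.

0.141 mm per year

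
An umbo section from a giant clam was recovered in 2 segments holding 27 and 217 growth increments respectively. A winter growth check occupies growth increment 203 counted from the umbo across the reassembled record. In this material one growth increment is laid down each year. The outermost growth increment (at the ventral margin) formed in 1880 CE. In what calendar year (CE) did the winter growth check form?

1839 CE

Total growth increments = 27 + 217 = 244.
244 − 203 = 41 growth increments lie beyond the winter growth check toward the ventral margin.
1880 − 41 = 1839 CE.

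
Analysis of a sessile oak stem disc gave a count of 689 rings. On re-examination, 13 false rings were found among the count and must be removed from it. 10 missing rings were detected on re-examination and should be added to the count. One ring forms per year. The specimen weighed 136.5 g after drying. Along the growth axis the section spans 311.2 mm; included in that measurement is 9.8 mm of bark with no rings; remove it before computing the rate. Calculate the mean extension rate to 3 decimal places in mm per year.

True ring count = 689 − 13 + 10 = 686.
Net length = 311.2 − 9.8 = 301.4 mm.
301.4 mm over 686 years gives 301.4 / 686 ≈ 0.439 mm per year.

0.439 mm per year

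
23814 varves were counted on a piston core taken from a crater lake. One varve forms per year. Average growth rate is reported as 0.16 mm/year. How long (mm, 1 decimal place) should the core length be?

The record spans 23814 years at 0.16 mm per year.
23814 years at 0.16 mm/year gives 0.16 × 23814 = 3810.2 mm.

3810.2 mm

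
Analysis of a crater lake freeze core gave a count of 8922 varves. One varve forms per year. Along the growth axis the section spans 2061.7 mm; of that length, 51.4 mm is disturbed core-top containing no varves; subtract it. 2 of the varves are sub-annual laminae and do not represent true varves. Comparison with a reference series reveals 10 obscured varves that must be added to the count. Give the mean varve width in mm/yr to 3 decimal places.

True varve count = 8922 − 2 + 10 = 8930.
Net length = 2061.7 − 51.4 = 2010.3 mm.
2010.3 mm over 8930 years gives 2010.3 / 8930 ≈ 0.225 mm/yr.

0.225 mm/yr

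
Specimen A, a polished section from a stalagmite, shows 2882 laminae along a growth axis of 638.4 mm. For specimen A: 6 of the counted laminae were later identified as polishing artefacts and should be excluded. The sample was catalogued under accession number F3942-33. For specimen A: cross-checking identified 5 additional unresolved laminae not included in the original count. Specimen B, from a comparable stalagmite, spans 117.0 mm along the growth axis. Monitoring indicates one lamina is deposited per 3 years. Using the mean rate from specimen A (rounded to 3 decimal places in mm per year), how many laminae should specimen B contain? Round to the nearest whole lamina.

Specimen A: correcting the raw count gives 2882 − 6 + 5 = 2881 true laminae.
Specimen A: 2881 laminae at 3 years each span 2881 × 3 = 8643 years.
A: 638.4 mm over 8643 years gives 638.4 / 8643 ≈ 0.074 mm per year.
Specimen B: 117.0 mm / 0.074 mm per year = 1581.08 years; at 3 years per lamina that is 1581.08 / 3 ≈ 527 laminae.

527 laminae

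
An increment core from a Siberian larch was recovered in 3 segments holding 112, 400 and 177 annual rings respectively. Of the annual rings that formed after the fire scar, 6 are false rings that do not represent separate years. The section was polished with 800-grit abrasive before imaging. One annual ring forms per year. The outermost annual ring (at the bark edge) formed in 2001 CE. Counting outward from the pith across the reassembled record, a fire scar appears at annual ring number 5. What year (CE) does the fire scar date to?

Total annual rings = 112 + 400 + 177 = 689.
689 − 5 = 684 annual rings lie beyond the fire scar toward the bark edge.
Excluding 6 false annual rings: 684 − 6 = 678.
The annual ring at the bark edge is 2001 CE, so the fire scar dates to 2001 − 678 = 1323 CE.

1323 CE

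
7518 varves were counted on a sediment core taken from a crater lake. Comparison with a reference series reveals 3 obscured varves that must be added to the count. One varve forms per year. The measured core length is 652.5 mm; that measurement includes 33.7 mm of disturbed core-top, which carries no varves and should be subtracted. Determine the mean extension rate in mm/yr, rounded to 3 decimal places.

After corrections the count is 7518 + 3 = 7521 varves.
Net length = 652.5 − 33.7 = 618.8 mm.
Extension rate ≈ 618.8 / 7521 = 0.082 mm/yr.

0.082 mm/yr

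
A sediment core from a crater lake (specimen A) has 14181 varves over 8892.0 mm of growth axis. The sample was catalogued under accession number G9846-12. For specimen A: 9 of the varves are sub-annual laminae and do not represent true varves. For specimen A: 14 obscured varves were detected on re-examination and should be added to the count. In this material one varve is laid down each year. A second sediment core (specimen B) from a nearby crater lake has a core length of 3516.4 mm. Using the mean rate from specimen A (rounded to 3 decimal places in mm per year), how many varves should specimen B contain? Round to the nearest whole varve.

Specimen A: correcting the raw count gives 14181 − 9 + 14 = 14186 true varves.
A: 8892.0 mm over 14186 years gives 8892.0 / 14186 ≈ 0.627 mm/yr.
B spans 3516.4 / 0.627 = 5608.29 years ≈ 5608 varves.

5608 varves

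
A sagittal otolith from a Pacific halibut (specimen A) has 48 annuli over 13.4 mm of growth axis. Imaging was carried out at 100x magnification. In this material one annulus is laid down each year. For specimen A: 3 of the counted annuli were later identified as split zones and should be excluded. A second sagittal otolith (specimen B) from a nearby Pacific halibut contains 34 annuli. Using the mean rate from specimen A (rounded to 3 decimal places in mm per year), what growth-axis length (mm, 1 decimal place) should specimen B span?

10.1 mm

Specimen A: correcting the raw count gives 48 − 3 = 45 true annuli.
A: Mean rate = 13.4 mm / 45 years ≈ 0.298 mm per year.
For B, 0.298 mm/year × 34 years = 10.1 mm.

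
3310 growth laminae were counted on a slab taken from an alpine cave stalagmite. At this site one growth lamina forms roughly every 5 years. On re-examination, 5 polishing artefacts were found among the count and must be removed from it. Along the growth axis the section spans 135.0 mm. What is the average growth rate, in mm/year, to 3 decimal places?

0.008 mm/year

After corrections the count is 3310 − 5 = 3305 growth laminae.
Multiplying by 5 years per growth lamina: 3305 × 5 = 16525 years.
Mean rate = 135.0 mm / 16525 years ≈ 0.008 mm/year.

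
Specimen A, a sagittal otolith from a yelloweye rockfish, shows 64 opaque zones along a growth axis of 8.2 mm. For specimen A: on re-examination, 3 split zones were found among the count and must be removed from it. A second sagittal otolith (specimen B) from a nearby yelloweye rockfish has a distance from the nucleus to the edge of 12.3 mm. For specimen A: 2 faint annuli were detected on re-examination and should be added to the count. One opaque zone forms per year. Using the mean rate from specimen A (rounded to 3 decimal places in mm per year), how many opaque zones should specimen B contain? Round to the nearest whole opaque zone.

Specimen A: correcting the raw count gives 64 − 3 + 2 = 63 true opaque zones.
A: Extension rate ≈ 8.2 / 63 = 0.130 mm/year.
B spans 12.3 / 0.130 = 94.62 years ≈ 95 opaque zones.

95 opaque zones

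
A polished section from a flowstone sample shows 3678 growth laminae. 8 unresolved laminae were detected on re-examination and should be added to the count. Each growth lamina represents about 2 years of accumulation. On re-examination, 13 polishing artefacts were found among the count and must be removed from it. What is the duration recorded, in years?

Adjusted count: 3678 − 13 + 8 = 3673 growth laminae.
At 2 years per growth lamina, 3673 × 2 = 7346 years.

7346 yr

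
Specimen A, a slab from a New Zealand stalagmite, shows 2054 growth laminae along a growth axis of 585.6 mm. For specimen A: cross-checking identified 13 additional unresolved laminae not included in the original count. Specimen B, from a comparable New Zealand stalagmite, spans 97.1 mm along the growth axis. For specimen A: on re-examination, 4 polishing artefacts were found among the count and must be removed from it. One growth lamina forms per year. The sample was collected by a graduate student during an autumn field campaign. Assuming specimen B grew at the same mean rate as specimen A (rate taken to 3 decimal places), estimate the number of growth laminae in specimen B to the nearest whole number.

342 growth laminae

Specimen A: correcting the raw count gives 2054 − 4 + 13 = 2063 true growth laminae.
A: Extension rate ≈ 585.6 / 2063 = 0.284 mm per year.
Specimen B: 97.1 mm / 0.284 mm per year = 341.90 years ≈ 342 growth laminae.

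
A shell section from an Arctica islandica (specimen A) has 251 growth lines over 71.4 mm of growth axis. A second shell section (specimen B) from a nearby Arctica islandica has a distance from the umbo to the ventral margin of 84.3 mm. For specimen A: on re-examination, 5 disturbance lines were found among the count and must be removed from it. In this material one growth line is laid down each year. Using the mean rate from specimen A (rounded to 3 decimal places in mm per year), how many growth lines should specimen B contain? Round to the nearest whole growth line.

291 growth lines

Specimen A: true growth line count = 251 − 5 = 246.
A: 71.4 mm over 246 years gives 71.4 / 246 ≈ 0.290 mm per year.
Specimen B: 84.3 mm / 0.290 mm per year = 290.69 years ≈ 291 growth lines.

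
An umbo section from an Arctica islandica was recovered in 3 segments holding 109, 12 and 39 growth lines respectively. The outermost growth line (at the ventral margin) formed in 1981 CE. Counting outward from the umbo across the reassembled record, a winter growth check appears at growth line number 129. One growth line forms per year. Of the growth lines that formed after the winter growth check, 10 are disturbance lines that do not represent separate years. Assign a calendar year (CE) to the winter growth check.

1960 CE

Total growth lines = 109 + 12 + 39 = 160.
160 − 129 = 31 growth lines lie beyond the winter growth check toward the ventral margin.
Removing the 10 false growth lines leaves 31 − 10 = 21 true growth lines beyond the winter growth check.
The growth line at the ventral margin is 1981 CE, so the winter growth check dates to 1981 − 21 = 1960 CE.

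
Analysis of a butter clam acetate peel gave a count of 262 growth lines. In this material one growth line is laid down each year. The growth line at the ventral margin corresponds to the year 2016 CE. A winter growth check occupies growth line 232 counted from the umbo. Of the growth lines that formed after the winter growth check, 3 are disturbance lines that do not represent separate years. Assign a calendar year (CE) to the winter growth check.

The winter growth check sits at growth line 232 from the umbo, so 262 − 232 = 30 growth lines formed after it.
Removing the 3 false growth lines leaves 30 − 3 = 27 true growth lines beyond the winter growth check.
Counting back 27 years from 2016 CE places the winter growth check in 2016 − 27 = 1989 CE.

1989 CE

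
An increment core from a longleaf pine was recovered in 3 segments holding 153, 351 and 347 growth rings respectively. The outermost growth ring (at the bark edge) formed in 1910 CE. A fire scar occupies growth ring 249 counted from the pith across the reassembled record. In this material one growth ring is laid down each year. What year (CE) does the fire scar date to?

1308 CE

Total growth rings = 153 + 351 + 347 = 851.
The fire scar sits at growth ring 249 from the pith, so 851 − 249 = 602 growth rings formed after it.
Counting back 602 years from 1910 CE places the fire scar in 1910 − 602 = 1308 CE.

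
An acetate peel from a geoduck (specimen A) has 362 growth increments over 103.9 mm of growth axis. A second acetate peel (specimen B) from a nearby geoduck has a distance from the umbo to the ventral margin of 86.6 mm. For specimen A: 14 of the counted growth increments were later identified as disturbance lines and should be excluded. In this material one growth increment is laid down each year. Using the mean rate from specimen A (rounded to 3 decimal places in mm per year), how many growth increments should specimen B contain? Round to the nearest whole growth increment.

Specimen A: after corrections the count is 362 − 14 = 348 growth increments.
A: Extension rate ≈ 103.9 / 348 = 0.299 mm/yr.
Specimen B: 86.6 mm / 0.299 mm per year = 289.63 years ≈ 290 growth increments.

290 growth increments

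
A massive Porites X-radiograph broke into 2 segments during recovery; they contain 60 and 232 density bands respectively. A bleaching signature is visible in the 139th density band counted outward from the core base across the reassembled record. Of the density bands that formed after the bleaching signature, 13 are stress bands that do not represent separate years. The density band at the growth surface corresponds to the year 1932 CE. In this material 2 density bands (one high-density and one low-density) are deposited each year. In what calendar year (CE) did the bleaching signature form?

1862 CE

Total density bands = 60 + 232 = 292.
292 − 139 = 153 density bands lie beyond the bleaching signature toward the growth surface.
Excluding 13 false density bands: 153 − 13 = 140.
Dividing by 2 density bands per year: 140 / 2 = 70 years.
1932 − 70 = 1862 CE.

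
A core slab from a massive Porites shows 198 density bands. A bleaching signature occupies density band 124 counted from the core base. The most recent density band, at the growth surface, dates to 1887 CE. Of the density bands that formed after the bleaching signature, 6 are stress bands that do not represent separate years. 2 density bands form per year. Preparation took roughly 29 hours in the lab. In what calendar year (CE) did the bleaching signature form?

The bleaching signature sits at density band 124 from the core base, so 198 − 124 = 74 density bands formed after it.
Excluding 6 false density bands: 74 − 6 = 68.
68 density bands at 2 per year is 68 / 2 = 34 years.
1887 − 34 = 1853 CE.

1853 CE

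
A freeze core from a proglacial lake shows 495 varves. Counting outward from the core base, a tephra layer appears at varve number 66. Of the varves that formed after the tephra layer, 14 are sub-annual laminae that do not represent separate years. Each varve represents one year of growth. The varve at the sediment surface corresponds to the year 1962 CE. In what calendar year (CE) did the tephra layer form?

Between varve 66 and the sediment surface there are 495 − 66 = 429 varves.
Excluding 14 false varves: 429 − 14 = 415.
Counting back 415 years from 1962 CE places the tephra layer in 1962 − 415 = 1547 CE.

1547 CE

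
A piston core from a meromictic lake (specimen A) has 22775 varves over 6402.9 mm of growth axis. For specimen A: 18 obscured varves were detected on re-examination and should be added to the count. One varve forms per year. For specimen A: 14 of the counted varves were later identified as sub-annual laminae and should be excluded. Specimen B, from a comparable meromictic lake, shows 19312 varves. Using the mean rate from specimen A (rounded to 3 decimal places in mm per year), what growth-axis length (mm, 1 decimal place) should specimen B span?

Specimen A: after corrections the count is 22775 − 14 + 18 = 22779 varves.
A: 6402.9 mm over 22779 years gives 6402.9 / 22779 ≈ 0.281 mm per year.
Length of B = 0.281 × 19312 = 5426.7 mm.

5426.7 mm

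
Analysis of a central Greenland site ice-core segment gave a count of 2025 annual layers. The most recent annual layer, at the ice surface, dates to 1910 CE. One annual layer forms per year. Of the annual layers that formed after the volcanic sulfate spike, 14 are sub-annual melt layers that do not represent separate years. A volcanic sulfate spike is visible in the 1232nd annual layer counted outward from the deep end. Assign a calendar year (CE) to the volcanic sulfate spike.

2025 − 1232 = 793 annual layers lie beyond the volcanic sulfate spike toward the ice surface.
Removing the 14 false annual layers leaves 793 − 14 = 779 true annual layers beyond the volcanic sulfate spike.
Counting back 779 years from 1910 CE places the volcanic sulfate spike in 1910 − 779 = 1131 CE.

1131 CE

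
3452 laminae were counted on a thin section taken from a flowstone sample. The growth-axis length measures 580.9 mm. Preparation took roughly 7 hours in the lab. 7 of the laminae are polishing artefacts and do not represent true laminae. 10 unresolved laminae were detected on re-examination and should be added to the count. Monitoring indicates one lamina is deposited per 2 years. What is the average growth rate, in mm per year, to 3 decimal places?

After corrections the count is 3452 − 7 + 10 = 3455 laminae.
At 2 years per lamina, 3455 × 2 = 6910 years.
Mean rate = 580.9 mm / 6910 years ≈ 0.084 mm per year.

0.084 mm per year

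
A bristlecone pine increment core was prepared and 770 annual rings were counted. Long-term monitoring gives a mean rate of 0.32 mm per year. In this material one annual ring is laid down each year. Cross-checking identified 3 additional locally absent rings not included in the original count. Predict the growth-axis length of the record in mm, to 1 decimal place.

247.4 mm

Adjusted count: 770 + 3 = 773 annual rings.
Predicted length = 0.32 mm/year × 773 years = 247.4 mm.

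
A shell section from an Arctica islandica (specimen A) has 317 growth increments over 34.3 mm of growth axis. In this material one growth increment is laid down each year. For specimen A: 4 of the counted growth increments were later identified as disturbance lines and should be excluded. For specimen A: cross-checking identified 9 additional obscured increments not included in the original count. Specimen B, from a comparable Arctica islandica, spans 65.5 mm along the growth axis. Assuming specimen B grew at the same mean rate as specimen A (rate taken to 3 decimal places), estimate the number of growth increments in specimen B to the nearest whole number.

612 growth increments

Specimen A: correcting the raw count gives 317 − 4 + 9 = 322 true growth increments.
A: Extension rate ≈ 34.3 / 322 = 0.107 mm/year.
Specimen B: 65.5 mm / 0.107 mm per year = 612.15 years ≈ 612 growth increments.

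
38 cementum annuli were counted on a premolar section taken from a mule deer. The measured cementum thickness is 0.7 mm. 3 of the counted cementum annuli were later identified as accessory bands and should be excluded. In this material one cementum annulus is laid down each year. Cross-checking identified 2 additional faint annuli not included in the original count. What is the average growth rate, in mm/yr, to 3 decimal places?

Correcting the raw count gives 38 − 3 + 2 = 37 true cementum annuli.
Mean rate = 0.7 mm / 37 years ≈ 0.019 mm/yr.

0.019 mm/yr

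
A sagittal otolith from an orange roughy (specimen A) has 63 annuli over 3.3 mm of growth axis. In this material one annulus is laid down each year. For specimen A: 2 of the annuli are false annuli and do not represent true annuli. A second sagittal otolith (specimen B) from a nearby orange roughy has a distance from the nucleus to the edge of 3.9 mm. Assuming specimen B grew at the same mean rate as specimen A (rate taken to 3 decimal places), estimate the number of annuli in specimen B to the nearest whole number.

Specimen A: correcting the raw count gives 63 − 2 = 61 true annuli.
A: Extension rate ≈ 3.3 / 61 = 0.054 mm/year.
Specimen B: 3.9 mm / 0.054 mm per year = 72.22 years ≈ 72 annuli.

72 annuli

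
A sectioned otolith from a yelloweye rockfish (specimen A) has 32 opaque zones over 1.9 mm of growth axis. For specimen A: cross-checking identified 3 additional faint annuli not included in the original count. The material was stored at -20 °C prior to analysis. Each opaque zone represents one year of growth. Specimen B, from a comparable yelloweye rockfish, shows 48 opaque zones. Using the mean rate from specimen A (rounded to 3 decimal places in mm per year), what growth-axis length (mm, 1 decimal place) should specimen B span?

2.6 mm

Specimen A: true opaque zone count = 32 + 3 = 35.
A: Mean rate = 1.9 mm / 35 years ≈ 0.054 mm/year.
B's length ≈ 0.054 × 48 = 2.6 mm.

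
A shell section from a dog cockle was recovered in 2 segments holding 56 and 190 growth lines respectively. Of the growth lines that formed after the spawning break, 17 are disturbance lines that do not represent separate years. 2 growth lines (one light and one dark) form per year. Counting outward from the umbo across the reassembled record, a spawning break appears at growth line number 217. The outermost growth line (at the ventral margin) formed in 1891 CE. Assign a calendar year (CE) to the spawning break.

1885 CE

Total growth lines = 56 + 190 = 246.
Between growth line 217 and the ventral margin there are 246 − 217 = 29 growth lines.
29 − 17 false = 12 true growth lines after the spawning break.
Dividing by 2 growth lines per year: 12 / 2 = 6 years.
1891 − 6 = 1885 CE.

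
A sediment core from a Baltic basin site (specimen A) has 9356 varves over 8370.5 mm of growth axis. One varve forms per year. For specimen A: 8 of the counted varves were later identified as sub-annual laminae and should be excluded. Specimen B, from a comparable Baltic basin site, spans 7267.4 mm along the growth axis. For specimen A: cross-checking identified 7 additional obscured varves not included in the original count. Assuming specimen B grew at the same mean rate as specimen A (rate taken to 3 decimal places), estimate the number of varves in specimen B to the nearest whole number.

8120 varves

Specimen A: correcting the raw count gives 9356 − 8 + 7 = 9355 true varves.
A: 8370.5 mm over 9355 years gives 8370.5 / 9355 ≈ 0.895 mm/year.
B spans 7267.4 / 0.895 = 8120.00 years ≈ 8120 varves.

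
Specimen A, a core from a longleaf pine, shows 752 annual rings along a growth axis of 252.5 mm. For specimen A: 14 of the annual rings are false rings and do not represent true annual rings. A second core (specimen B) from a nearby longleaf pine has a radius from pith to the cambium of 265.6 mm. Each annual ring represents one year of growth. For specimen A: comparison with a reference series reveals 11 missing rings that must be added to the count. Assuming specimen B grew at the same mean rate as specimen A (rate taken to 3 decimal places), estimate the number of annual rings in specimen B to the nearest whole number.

Specimen A: correcting the raw count gives 752 − 14 + 11 = 749 true annual rings.
A: Mean rate = 252.5 mm / 749 years ≈ 0.337 mm/year.
For B, 265.6 / 0.337 = 788.13 years ≈ 788 annual rings.

788 annual rings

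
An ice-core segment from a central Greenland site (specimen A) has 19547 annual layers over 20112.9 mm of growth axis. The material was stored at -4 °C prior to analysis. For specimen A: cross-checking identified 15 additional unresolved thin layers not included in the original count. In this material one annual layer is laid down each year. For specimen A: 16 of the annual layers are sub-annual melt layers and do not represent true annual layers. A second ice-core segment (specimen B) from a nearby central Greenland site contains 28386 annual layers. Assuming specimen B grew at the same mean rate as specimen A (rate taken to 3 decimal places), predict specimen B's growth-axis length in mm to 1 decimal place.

29209.2 mm

Specimen A: correcting the raw count gives 19547 − 16 + 15 = 19546 true annual layers.
A: Mean rate = 20112.9 mm / 19546 years ≈ 1.029 mm/year.
B's length ≈ 1.029 × 28386 = 29209.2 mm.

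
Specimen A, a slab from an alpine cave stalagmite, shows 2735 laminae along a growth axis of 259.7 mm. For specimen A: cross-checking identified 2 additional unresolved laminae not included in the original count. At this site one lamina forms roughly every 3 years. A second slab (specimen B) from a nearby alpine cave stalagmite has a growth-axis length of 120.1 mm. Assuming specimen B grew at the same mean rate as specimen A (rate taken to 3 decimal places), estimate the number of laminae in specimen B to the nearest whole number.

1251 laminae

Specimen A: after corrections the count is 2735 + 2 = 2737 laminae.
Specimen A: multiplying by 3 years per lamina: 2737 × 3 = 8211 years.
A: 259.7 mm over 8211 years gives 259.7 / 8211 ≈ 0.032 mm per year.
Specimen B: 120.1 mm / 0.032 mm per year = 3753.12 years; at 3 years per lamina that is 3753.12 / 3 ≈ 1251 laminae.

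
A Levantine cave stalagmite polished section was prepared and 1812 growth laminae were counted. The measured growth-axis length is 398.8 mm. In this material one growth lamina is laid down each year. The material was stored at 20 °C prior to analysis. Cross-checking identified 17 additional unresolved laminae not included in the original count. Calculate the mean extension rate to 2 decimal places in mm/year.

0.22 mm/year

After corrections the count is 1812 + 17 = 1829 growth laminae.
Extension rate ≈ 398.8 / 1829 = 0.22 mm/year.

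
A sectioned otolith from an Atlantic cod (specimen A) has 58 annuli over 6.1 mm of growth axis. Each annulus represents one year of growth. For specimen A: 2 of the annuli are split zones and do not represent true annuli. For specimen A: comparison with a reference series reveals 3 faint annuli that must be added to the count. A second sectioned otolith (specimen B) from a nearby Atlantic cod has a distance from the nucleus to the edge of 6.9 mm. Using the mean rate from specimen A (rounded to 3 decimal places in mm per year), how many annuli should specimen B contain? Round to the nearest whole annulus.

Specimen A: after corrections the count is 58 − 2 + 3 = 59 annuli.
A: Mean rate = 6.1 mm / 59 years ≈ 0.103 mm per year.
For B, 6.9 / 0.103 = 66.99 years ≈ 67 annuli.

67 annuli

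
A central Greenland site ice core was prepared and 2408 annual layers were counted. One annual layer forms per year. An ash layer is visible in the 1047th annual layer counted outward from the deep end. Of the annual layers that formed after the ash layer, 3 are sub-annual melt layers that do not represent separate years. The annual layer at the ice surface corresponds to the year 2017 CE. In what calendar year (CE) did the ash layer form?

2408 − 1047 = 1361 annual layers lie beyond the ash layer toward the ice surface.
1361 − 3 false = 1358 true annual layers after the ash layer.
2017 − 1358 = 659 CE.

659 CE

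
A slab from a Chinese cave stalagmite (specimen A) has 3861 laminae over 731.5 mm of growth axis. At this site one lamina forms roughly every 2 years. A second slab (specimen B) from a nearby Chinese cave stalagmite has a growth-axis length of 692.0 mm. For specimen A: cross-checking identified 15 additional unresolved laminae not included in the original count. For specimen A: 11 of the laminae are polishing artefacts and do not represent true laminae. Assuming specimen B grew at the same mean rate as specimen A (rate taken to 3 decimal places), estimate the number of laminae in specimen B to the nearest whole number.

3642 laminae

Specimen A: adjusted count: 3861 − 11 + 15 = 3865 laminae.
Specimen A: multiplying by 2 years per lamina: 3865 × 2 = 7730 years.
A: 731.5 mm over 7730 years gives 731.5 / 7730 ≈ 0.095 mm/yr.
B spans 692.0 / 0.095 = 7284.21 years; at 2 years per lamina that is 7284.21 / 2 ≈ 3642 laminae.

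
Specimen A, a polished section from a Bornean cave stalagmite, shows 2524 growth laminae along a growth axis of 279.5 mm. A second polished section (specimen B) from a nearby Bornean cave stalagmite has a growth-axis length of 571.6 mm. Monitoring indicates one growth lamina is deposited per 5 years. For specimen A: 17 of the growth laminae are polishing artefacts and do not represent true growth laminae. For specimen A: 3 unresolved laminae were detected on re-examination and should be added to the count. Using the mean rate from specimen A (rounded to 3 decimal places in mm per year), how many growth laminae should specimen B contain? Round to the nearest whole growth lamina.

5196 growth laminae

Specimen A: adjusted count: 2524 − 17 + 3 = 2510 growth laminae.
Specimen A: multiplying by 5 years per growth lamina: 2510 × 5 = 12550 years.
A: Extension rate ≈ 279.5 / 12550 = 0.022 mm/yr.
For B, 571.6 / 0.022 = 25981.82 years; at 5 years per growth lamina that is 25981.82 / 5 ≈ 5196 growth laminae.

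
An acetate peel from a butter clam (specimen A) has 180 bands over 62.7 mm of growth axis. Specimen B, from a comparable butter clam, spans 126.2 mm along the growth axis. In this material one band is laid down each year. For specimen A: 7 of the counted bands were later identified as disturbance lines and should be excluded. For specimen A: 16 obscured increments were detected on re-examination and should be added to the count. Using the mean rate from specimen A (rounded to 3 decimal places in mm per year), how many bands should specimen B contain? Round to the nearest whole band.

380 bands

Specimen A: adjusted count: 180 − 7 + 16 = 189 bands.
A: Mean rate = 62.7 mm / 189 years ≈ 0.332 mm/year.
For B, 126.2 / 0.332 = 380.12 years ≈ 380 bands.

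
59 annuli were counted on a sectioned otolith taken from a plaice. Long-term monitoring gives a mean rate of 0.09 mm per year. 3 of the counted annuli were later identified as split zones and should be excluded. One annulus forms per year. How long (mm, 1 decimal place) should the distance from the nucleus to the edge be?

5.0 mm

Correcting the raw count gives 59 − 3 = 56 true annuli.
Predicted length = 0.09 mm/year × 56 years = 5.0 mm.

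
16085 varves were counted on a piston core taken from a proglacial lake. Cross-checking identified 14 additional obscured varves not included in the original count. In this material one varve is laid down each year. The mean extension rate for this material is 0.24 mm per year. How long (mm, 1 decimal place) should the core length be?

After corrections the count is 16085 + 14 = 16099 varves.
16099 years at 0.24 mm/year gives 0.24 × 16099 = 3863.8 mm.

3863.8 mm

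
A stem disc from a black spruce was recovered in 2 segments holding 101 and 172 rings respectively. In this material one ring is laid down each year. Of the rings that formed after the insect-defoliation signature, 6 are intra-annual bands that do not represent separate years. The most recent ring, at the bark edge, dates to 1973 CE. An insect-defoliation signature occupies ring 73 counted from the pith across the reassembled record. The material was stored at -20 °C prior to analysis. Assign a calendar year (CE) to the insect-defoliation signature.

1779 CE

Total rings = 101 + 172 = 273.
273 − 73 = 200 rings lie beyond the insect-defoliation signature toward the bark edge.
200 − 6 false = 194 true rings after the insect-defoliation signature.
Counting back 194 years from 1973 CE places the insect-defoliation signature in 1973 − 194 = 1779 CE.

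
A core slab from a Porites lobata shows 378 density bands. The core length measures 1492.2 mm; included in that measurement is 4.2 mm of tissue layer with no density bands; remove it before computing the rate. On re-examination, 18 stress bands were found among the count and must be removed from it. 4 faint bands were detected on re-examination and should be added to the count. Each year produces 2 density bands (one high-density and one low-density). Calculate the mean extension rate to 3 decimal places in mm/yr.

8.176 mm/yr

Adjusted count: 378 − 18 + 4 = 364 density bands.
With 2 density bands per year, 364 / 2 = 182 years.
Net length = 1492.2 − 4.2 = 1488.0 mm.
1488.0 mm over 182 years gives 1488.0 / 182 ≈ 8.176 mm/yr.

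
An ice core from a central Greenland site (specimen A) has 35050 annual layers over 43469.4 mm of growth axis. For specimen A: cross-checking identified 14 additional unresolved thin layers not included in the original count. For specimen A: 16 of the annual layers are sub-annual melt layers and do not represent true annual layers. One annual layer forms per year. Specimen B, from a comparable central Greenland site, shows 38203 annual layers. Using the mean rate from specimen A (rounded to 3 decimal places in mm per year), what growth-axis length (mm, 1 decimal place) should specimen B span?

Specimen A: true annual layer count = 35050 − 16 + 14 = 35048.
A: Mean rate = 43469.4 mm / 35048 years ≈ 1.240 mm/yr.
For B, 1.240 mm/year × 38203 years = 47371.7 mm.

47371.7 mm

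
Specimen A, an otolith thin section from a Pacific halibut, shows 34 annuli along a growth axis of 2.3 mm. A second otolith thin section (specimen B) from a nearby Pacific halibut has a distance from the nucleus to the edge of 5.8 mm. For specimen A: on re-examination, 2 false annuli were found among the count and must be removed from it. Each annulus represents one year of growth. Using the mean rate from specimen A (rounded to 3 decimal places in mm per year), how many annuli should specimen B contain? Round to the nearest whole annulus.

Specimen A: after corrections the count is 34 − 2 = 32 annuli.
A: 2.3 mm over 32 years gives 2.3 / 32 ≈ 0.072 mm/year.
For B, 5.8 / 0.072 = 80.56 years ≈ 81 annuli.

81 annuli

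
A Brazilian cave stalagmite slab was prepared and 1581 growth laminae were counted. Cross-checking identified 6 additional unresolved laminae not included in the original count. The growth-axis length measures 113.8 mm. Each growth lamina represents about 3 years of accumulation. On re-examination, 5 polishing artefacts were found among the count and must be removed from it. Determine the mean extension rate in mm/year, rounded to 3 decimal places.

After corrections the count is 1581 − 5 + 6 = 1582 growth laminae.
Multiplying by 3 years per growth lamina: 1582 × 3 = 4746 years.
Mean rate = 113.8 mm / 4746 years ≈ 0.024 mm/year.

0.024 mm/year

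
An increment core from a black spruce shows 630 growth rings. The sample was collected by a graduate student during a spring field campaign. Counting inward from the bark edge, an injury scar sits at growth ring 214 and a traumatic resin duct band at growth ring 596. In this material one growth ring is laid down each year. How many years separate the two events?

596 − 214 = 382 growth rings lie between the two events.
One growth ring per year makes the interval 382 years.

382 yr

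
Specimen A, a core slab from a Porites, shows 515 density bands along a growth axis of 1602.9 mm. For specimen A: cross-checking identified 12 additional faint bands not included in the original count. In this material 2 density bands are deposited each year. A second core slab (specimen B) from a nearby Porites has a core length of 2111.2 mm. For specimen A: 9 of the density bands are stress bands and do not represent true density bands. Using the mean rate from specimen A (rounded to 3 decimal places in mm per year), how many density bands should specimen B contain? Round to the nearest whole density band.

682 density bands

Specimen A: adjusted count: 515 − 9 + 12 = 518 density bands.
Specimen A: with 2 density bands per year, 518 / 2 = 259 years.
A: Extension rate ≈ 1602.9 / 259 = 6.189 mm per year.
Specimen B: 2111.2 mm / 6.189 mm per year = 341.12 years; at 2 density bands per year that is 341.12 × 2 ≈ 682 density bands.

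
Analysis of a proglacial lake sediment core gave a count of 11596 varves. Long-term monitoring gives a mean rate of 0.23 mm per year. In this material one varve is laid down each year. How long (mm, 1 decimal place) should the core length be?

The record spans 11596 years at 0.23 mm per year.
Length ≈ 0.23 × 11596 = 2667.1 mm.

2667.1 mm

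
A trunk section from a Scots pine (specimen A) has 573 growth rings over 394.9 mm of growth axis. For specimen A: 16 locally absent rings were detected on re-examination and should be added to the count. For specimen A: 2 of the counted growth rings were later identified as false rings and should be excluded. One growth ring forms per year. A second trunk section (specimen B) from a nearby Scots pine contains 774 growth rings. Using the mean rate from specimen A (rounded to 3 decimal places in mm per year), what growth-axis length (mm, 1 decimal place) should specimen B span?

520.9 mm

Specimen A: after corrections the count is 573 − 2 + 16 = 587 growth rings.
A: 394.9 mm over 587 years gives 394.9 / 587 ≈ 0.673 mm/year.
Length of B = 0.673 × 774 = 520.9 mm.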